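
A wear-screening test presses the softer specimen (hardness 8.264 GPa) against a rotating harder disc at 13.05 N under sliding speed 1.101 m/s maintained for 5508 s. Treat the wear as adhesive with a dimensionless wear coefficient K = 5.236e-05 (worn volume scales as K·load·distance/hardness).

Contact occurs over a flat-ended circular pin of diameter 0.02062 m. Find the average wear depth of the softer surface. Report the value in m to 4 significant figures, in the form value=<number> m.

value=1.502e-06 m

All arithmetic maintains exact precision. Intermediate values appear rounded — a single final rounding: four significant figures.
Distance L = v·t = 1.101 m/s × 5508 s = 6064 m.
Hardness H = 8.264 GPa = 8.264e+09 Pa.
Contact area A = π·d²/4 = π·(0.02062 m)²/4 = 3.339e-04 m².
In SI base units, W = 13.05 N, H = 8.264e+09 Pa, K = 5.236e-05.
Worn volume V = K·W·L/H = 5.236e-05 · 13.05 · 6064 / 8.264e+09 = 5.014e-10 m³.
Average depth h = V/A = 5.014e-10 / 3.339e-04 = 1.502e-06 m.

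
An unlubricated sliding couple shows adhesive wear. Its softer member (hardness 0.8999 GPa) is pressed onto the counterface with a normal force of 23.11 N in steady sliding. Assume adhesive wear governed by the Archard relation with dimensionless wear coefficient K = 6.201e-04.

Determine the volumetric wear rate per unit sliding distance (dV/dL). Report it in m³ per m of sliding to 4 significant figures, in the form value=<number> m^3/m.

Every step runs at full float precision. Intermediate values are printed rounded; a single final rounding: 4 significant figures.
Hardness H = 0.8999 GPa = 8.999e+08 Pa.
Collected in SI base units: W = 23.11 N, H = 8.999e+08 Pa, K = 6.201e-04.
The wear rate dV/dL = K·W/H (no L dependence): 6.201e-04 · 23.11 / 8.999e+08 = 1.592e-11 m³/m.

value=1.592e-11 m^3/m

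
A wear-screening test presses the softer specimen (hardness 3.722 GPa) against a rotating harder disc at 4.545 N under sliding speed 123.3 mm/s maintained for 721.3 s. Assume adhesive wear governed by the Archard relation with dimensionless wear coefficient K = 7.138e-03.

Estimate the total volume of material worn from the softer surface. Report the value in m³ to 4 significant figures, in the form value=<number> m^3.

value=7.752e-10 m^3

The algebra maintains full float precision; quoted intermediates are rounded — rounded once at the end: 4 significant figures.
Convert: Sliding speed v = 123.3 mm/s = 0.1233 m/s. The distance L = v·t = 0.1233 m/s × 721.3 s = 88.94 m.
Convert: Hardness H = 3.722 GPa = 3.722e+09 Pa.
Restated in SI base units: W = 4.545 N, H = 3.722e+09 Pa, K = 7.138e-03.
Volume removed: V = K·W·L/H = 7.138e-03 · 4.545 · 88.94 / 3.722e+09 = 7.752e-10 m³.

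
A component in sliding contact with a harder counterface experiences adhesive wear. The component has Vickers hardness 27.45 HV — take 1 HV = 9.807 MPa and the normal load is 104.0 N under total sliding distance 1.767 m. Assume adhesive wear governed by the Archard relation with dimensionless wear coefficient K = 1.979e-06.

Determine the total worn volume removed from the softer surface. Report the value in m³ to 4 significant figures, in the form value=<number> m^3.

Every step runs at full precision; the intermediates are shown rounded. Rounded once at the end to 4 significant figures.
Hardness H = 27.45 HV × 9.807 MPa/HV = 269.2 MPa = 2.692e+08 Pa.
As SI base values: W = 104.0 N, H = 2.692e+08 Pa, K = 1.979e-06.
By Archard's law, V = K·W·L/H = 1.979e-06 · 104.0 · 1.767 / 2.692e+08 = 1.351e-12 m³.

value=1.351e-12 m^3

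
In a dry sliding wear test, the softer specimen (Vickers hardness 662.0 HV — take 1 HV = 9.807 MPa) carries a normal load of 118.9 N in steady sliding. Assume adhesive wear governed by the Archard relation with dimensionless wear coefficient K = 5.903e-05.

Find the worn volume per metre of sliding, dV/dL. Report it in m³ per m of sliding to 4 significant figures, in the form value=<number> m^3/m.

Intermediates are shown rounded — every step holds full float precision. Rounded just once, at four significant digits.
Hardness H = 662.0 HV × 9.807 MPa/HV = 6492 MPa = 6.492e+09 Pa.
Working in SI base units: W = 118.9 N, H = 6.492e+09 Pa, K = 5.903e-05.
Volumetric rate dV/dL = K·W/H, per unit distance: 5.903e-05 · 118.9 / 6.492e+09 = 1.081e-12 m³/m.

value=1.081e-12 m^3/m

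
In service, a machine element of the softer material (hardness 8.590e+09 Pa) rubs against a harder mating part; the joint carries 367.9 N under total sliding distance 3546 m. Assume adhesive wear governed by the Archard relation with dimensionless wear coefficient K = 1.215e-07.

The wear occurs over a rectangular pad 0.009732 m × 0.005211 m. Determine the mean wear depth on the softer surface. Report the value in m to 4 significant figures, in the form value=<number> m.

value=3.639e-07 m

Every step carries exact precision — the intermediates are printed rounded; a single final rounding, at four significant figures.
Contact area A = 0.009732 m × 0.005211 m = 5.071e-05 m².
SI base units throughout: W = 367.9 N, H = 8.590e+09 Pa, K = 1.215e-07.
By Archard's law, V = K·W·L/H = 1.215e-07 · 367.9 · 3546 / 8.590e+09 = 1.845e-11 m³.
Depth of wear h = V/A = 1.845e-11 / 5.071e-05 = 3.639e-07 m.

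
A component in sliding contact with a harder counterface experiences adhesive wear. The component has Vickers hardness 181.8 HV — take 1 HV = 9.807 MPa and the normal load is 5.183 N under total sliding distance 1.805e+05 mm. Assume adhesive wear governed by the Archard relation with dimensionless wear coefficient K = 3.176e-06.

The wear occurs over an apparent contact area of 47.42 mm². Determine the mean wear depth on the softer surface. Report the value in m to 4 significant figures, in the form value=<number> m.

Each operation maintains exact precision. Intermediate values appear rounded, and one final rounding, at four significant figures.
The distance L = 1.805e+05 mm = 180.5 m.
Hardness H = 181.8 HV × 9.807 MPa/HV = 1783 MPa = 1.783e+09 Pa.
Contact area A = 47.42 mm² = 4.742e-05 m².
SI base units throughout: W = 5.183 N, H = 1.783e+09 Pa, K = 3.176e-06.
The Archard volume V = K·W·L/H = 3.176e-06 · 5.183 · 180.5 / 1.783e+09 = 1.667e-12 m³.
Mean depth h = V/A = 1.667e-12 / 4.742e-05 = 3.514e-08 m.

value=3.514e-08 m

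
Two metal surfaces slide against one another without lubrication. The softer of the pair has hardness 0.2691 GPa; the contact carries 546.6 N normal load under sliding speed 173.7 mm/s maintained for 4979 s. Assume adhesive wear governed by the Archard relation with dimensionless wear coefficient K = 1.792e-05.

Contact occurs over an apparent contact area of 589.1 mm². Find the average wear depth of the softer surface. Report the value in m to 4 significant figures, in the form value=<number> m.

value=5.344e-05 m

All working math carries full precision — printed values are rounded. Rounded once at the end: four significant digits.
Convert: Sliding speed v = 173.7 mm/s = 0.1737 m/s. Path length L = v·t = 0.1737 m/s × 4979 s = 864.9 m.
Convert: Hardness H = 0.2691 GPa = 2.691e+08 Pa.
Convert: Contact area A = 589.1 mm² = 5.891e-04 m².
As SI base values: W = 546.6 N, H = 2.691e+08 Pa, K = 1.792e-05.
By Archard's law, V = K·W·L/H = 1.792e-05 · 546.6 · 864.9 / 2.691e+08 = 3.148e-08 m³.
Depth of wear h = V/A = 3.148e-08 / 5.891e-04 = 5.344e-05 m.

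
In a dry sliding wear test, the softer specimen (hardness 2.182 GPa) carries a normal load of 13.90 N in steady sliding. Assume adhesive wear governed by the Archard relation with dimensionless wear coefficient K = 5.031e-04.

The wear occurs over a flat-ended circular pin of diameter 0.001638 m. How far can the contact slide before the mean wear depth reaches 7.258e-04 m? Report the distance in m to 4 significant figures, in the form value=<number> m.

All arithmetic maintains full precision; the intermediates are printed rounded. Rounded just once: 4 significant digits.
Hardness H = 2.182 GPa = 2.182e+09 Pa.
Contact area A = π·d²/4 = π·(0.001638 m)²/4 = 2.107e-06 m².
In SI base units: W = 13.90 N, H = 2.182e+09 Pa, K = 5.031e-04.
Wearable volume V_lim = h_lim·A = 7.258e-04 · 2.107e-06 = 1.529e-09 m³.
Inverting, life L = V_lim·H/(K·W) = 1.529e-09 · 2.182e+09 / (5.031e-04 · 13.90) = 477.2 m.

value=477.2 m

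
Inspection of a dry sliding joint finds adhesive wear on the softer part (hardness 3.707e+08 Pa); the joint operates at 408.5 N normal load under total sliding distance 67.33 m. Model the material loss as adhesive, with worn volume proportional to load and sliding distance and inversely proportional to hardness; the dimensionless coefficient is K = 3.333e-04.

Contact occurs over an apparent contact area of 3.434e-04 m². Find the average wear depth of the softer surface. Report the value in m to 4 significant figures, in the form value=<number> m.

The intermediates are displayed rounded; all arithmetic keeps full float precision; one last rounding, at four significant digits.
As SI base values: W = 408.5 N, H = 3.707e+08 Pa, K = 3.333e-04.
Volume removed: V = K·W·L/H = 3.333e-04 · 408.5 · 67.33 / 3.707e+08 = 2.473e-08 m³.
Mean depth h = V/A = 2.473e-08 / 3.434e-04 = 7.201e-05 m.

value=7.201e-05 m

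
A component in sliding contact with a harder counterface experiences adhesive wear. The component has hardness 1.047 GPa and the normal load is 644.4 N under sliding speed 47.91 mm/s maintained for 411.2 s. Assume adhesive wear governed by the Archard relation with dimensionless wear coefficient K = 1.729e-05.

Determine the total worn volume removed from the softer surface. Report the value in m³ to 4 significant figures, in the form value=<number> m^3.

value=2.096e-10 m^3

Intermediate values are displayed rounded — all working math runs at full precision. Rounded just once, at 4 significant digits.
Sliding speed v = 47.91 mm/s = 0.04791 m/s. Total distance L = v·t = 0.04791 m/s × 411.2 s = 19.70 m.
Hardness H = 1.047 GPa = 1.047e+09 Pa.
As SI base values: W = 644.4 N, H = 1.047e+09 Pa, K = 1.729e-05.
Archard volume V = K·W·L/H = 1.729e-05 · 644.4 · 19.70 / 1.047e+09 = 2.096e-10 m³.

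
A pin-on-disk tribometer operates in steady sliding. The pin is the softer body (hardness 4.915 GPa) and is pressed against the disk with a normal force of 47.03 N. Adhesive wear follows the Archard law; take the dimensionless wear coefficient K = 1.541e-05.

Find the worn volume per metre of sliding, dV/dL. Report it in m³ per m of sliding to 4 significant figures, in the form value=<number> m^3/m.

Every step runs at full float precision, and the intermediates appear rounded — a single final rounding to 4 significant digits.
Convert: Hardness H = 4.915 GPa = 4.915e+09 Pa.
SI base units throughout: W = 47.03 N, H = 4.915e+09 Pa, K = 1.541e-05.
Wear rate dV/dL = K·W/H, per unit distance: 1.541e-05 · 47.03 / 4.915e+09 = 1.475e-13 m³/m.

value=1.475e-13 m^3/m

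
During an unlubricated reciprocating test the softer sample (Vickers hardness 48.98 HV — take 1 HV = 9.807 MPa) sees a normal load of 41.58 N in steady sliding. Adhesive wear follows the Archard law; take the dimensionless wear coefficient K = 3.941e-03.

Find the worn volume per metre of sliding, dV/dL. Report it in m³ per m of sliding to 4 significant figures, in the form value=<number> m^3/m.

All arithmetic carries full float precision, and intermediate values are printed rounded; one final rounding, at four significant digits.
Hardness H = 48.98 HV × 9.807 MPa/HV = 480.3 MPa = 4.803e+08 Pa.
Working in SI base units: W = 41.58 N, H = 4.803e+08 Pa, K = 3.941e-03.
Volumetric rate dV/dL = K·W/H, so: 3.941e-03 · 41.58 / 4.803e+08 = 3.411e-10 m³/m.

value=3.411e-10 m^3/m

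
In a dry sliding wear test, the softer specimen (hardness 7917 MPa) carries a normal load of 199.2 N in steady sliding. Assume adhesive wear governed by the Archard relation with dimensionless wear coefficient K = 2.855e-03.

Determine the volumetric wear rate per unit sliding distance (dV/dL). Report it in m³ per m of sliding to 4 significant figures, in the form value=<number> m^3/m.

All working math runs at full precision — intermediate values appear rounded; a single final rounding to four significant figures.
Convert: Hardness H = 7917 MPa = 7.917e+09 Pa.
In SI base units: W = 199.2 N, H = 7.917e+09 Pa, K = 2.855e-03.
The wear rate dV/dL = K·W/H (independent of L): 2.855e-03 · 199.2 / 7.917e+09 = 7.183e-11 m³/m.

value=7.183e-11 m^3/m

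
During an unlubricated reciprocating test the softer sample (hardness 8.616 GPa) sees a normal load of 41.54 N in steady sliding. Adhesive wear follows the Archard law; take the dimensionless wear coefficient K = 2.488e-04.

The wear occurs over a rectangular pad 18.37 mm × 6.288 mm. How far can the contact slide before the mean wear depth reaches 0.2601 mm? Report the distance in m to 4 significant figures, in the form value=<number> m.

value=2.505e+04 m

All working math maintains exact precision. Intermediates are displayed rounded — rounded once at the end, at four significant digits.
Convert: Hardness H = 8.616 GPa = 8.616e+09 Pa.
Convert: Pad sides 18.37 mm × 6.288 mm = 0.01837 m × 0.006288 m. Contact area A = 0.01837 m × 0.006288 m = 1.155e-04 m².
Convert: Depth limit h_lim = 0.2601 mm = 2.601e-04 m.
Working in SI base units: W = 41.54 N, H = 8.616e+09 Pa, K = 2.488e-04.
Volume at the limit: V_lim = h_lim·A = 2.601e-04 · 1.155e-04 = 3.004e-08 m³.
Life L = V_lim·H/(K·W) = 3.004e-08 · 8.616e+09 / (2.488e-04 · 41.54) = 2.505e+04 m.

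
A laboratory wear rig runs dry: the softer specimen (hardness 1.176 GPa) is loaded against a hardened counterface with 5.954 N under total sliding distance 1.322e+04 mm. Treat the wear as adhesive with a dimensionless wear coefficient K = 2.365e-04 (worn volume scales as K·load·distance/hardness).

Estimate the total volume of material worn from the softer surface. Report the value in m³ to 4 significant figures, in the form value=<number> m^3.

Intermediates are shown rounded; every step runs at full float precision — one last rounding to 4 significant digits.
Distance covered L = 1.322e+04 mm = 13.22 m.
Hardness H = 1.176 GPa = 1.176e+09 Pa.
SI base units throughout: W = 5.954 N, H = 1.176e+09 Pa, K = 2.365e-04.
Wear volume V = K·W·L/H = 2.365e-04 · 5.954 · 13.22 / 1.176e+09 = 1.583e-11 m³.

value=1.583e-11 m^3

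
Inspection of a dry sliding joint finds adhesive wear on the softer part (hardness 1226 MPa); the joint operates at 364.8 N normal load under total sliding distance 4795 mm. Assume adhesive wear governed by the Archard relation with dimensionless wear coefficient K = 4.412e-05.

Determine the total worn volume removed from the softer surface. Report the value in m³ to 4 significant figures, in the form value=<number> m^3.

Displayed values are rounded, and each operation keeps full precision. Rounded once at the end: four significant figures.
Convert: Sliding distance L = 4795 mm = 4.795 m.
Convert: Hardness H = 1226 MPa = 1.226e+09 Pa.
Restated in SI base units: W = 364.8 N, H = 1.226e+09 Pa, K = 4.412e-05.
The Archard volume V = K·W·L/H = 4.412e-05 · 364.8 · 4.795 / 1.226e+09 = 6.295e-11 m³.

value=6.295e-11 m^3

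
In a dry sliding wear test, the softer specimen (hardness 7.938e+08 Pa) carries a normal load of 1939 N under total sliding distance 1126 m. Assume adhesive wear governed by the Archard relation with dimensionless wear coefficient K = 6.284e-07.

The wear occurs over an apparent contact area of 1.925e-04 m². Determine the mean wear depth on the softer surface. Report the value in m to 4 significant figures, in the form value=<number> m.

value=8.979e-06 m

Intermediates appear rounded; each operation holds exact precision, and rounded once at the end to four significant figures.
Restated in SI base units: W = 1939 N, H = 7.938e+08 Pa, K = 6.284e-07.
Archard relation: V = K·W·L/H = 6.284e-07 · 1939 · 1126 / 7.938e+08 = 1.728e-09 m³.
Average depth h = V/A = 1.728e-09 / 1.925e-04 = 8.979e-06 m.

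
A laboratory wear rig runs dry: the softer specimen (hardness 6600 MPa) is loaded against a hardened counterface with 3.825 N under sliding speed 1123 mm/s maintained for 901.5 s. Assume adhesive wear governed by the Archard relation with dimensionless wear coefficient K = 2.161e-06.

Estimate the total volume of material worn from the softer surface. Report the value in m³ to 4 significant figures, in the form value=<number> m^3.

value=1.268e-12 m^3

The intermediates are shown rounded, and every step runs at full precision; one last rounding: 4 significant digits.
Convert: Sliding speed v = 1123 mm/s = 1.123 m/s. The distance L = v·t = 1.123 m/s × 901.5 s = 1012 m.
Convert: Hardness H = 6600 MPa = 6.600e+09 Pa.
As SI base values: W = 3.825 N, H = 6.600e+09 Pa, K = 2.161e-06.
Apply Archard: V = K·W·L/H = 2.161e-06 · 3.825 · 1012 / 6.600e+09 = 1.268e-12 m³.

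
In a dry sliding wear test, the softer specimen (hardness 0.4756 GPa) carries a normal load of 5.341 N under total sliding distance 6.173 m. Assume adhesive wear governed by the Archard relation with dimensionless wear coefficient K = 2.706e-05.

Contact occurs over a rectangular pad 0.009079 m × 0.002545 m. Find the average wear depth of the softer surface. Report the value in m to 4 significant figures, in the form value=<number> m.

value=8.119e-08 m

The computation holds exact precision. Intermediate values are printed rounded. Rounded once at the end to four significant digits.
Convert: Hardness H = 0.4756 GPa = 4.756e+08 Pa.
Convert: Contact area A = 0.009079 m × 0.002545 m = 2.311e-05 m².
As SI base values: W = 5.341 N, H = 4.756e+08 Pa, K = 2.706e-05.
Volume removed: V = K·W·L/H = 2.706e-05 · 5.341 · 6.173 / 4.756e+08 = 1.876e-12 m³.
Wear depth h = V/A = 1.876e-12 / 2.311e-05 = 8.119e-08 m.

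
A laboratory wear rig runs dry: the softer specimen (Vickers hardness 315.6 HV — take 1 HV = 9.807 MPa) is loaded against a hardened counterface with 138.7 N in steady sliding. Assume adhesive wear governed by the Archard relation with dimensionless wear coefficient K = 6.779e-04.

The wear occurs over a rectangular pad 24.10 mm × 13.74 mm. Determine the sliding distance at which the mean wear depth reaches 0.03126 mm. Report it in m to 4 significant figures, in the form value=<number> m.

Each operation keeps full precision, and intermediates are displayed rounded. Rounded once at the end to four significant figures.
Hardness H = 315.6 HV × 9.807 MPa/HV = 3095 MPa = 3.095e+09 Pa.
Pad sides 24.10 mm × 13.74 mm = 0.02410 m × 0.01374 m. Contact area A = 0.02410 m × 0.01374 m = 3.311e-04 m².
Depth limit h_lim = 0.03126 mm = 3.126e-05 m.
Working in SI base units: W = 138.7 N, H = 3.095e+09 Pa, K = 6.779e-04.
Limit volume V_lim = h_lim·A = 3.126e-05 · 3.311e-04 = 1.035e-08 m³.
Thus life L = V_lim·H/(K·W) = 1.035e-08 · 3.095e+09 / (6.779e-04 · 138.7) = 340.7 m.

value=340.7 m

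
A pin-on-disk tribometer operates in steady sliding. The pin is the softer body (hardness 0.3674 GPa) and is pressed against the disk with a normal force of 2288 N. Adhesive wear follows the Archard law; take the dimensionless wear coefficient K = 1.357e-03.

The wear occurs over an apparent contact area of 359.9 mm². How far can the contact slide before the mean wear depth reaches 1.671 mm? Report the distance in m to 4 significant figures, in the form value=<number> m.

value=71.16 m

Quoted intermediates are rounded, and each operation keeps full float precision. Rounded once at the end to 4 significant figures.
Hardness H = 0.3674 GPa = 3.674e+08 Pa.
Contact area A = 359.9 mm² = 3.599e-04 m².
Depth limit h_lim = 1.671 mm = 0.001671 m.
Restated in SI base units: W = 2288 N, H = 3.674e+08 Pa, K = 1.357e-03.
Wearable volume V_lim = h_lim·A = 0.001671 · 3.599e-04 = 6.014e-07 m³.
Life L = V_lim·H/(K·W) = 6.014e-07 · 3.674e+08 / (1.357e-03 · 2288) = 71.16 m.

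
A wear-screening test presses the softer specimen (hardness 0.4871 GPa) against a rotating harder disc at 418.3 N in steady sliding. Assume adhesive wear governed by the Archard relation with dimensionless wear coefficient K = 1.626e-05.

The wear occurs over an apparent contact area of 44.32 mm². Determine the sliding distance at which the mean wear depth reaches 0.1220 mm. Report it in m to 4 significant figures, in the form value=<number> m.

value=387.2 m

Every step maintains full precision. The intermediates are printed rounded; a single final rounding, at four significant digits.
Convert: Hardness H = 0.4871 GPa = 4.871e+08 Pa.
Convert: Contact area A = 44.32 mm² = 4.432e-05 m².
Convert: Depth limit h_lim = 0.1220 mm = 1.220e-04 m.
In SI base units: W = 418.3 N, H = 4.871e+08 Pa, K = 1.626e-05.
At the depth limit, V_lim = h_lim·A = 1.220e-04 · 4.432e-05 = 5.407e-09 m³.
Life L = V_lim·H/(K·W) = 5.407e-09 · 4.871e+08 / (1.626e-05 · 418.3) = 387.2 m.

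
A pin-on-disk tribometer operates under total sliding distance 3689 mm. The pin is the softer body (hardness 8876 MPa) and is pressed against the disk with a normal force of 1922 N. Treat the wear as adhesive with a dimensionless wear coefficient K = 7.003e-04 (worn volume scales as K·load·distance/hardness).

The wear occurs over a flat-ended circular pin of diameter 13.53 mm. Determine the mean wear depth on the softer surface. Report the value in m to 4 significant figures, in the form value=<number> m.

Intermediate values appear rounded — the algebra runs at full float precision — rounded just once to four significant figures.
Distance covered L = 3689 mm = 3.689 m.
Hardness H = 8876 MPa = 8.876e+09 Pa.
Pin diameter d = 13.53 mm = 0.01353 m. Contact area A = π·d²/4 = π·(0.01353 m)²/4 = 1.438e-04 m².
Collected in SI base units: W = 1922 N, H = 8.876e+09 Pa, K = 7.003e-04.
Archard volume V = K·W·L/H = 7.003e-04 · 1922 · 3.689 / 8.876e+09 = 5.594e-10 m³.
Wear depth h = V/A = 5.594e-10 / 1.438e-04 = 3.891e-06 m.

value=3.891e-06 m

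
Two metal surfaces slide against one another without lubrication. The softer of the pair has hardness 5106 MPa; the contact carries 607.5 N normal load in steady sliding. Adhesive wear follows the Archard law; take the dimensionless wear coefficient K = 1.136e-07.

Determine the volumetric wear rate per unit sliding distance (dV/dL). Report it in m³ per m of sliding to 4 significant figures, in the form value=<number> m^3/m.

Intermediates are displayed rounded. Every step runs at exact precision, and a lone final rounding: 4 significant digits.
Hardness H = 5106 MPa = 5.106e+09 Pa.
Expressed in SI base units: W = 607.5 N, H = 5.106e+09 Pa, K = 1.136e-07.
Wear rate dV/dL = K·W/H (no L dependence): 1.136e-07 · 607.5 / 5.106e+09 = 1.352e-14 m³/m.

value=1.352e-14 m^3/m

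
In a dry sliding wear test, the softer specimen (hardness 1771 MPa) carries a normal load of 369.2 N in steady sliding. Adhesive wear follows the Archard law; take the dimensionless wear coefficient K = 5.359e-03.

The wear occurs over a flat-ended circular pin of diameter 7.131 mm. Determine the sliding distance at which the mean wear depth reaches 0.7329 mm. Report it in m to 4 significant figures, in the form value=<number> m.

All arithmetic keeps exact precision. The intermediates are shown rounded. Rounded once at the end to 4 significant figures.
Convert: Hardness H = 1771 MPa = 1.771e+09 Pa.
Convert: Pin diameter d = 7.131 mm = 0.007131 m. Contact area A = π·d²/4 = π·(0.007131 m)²/4 = 3.994e-05 m².
Convert: Depth limit h_lim = 0.7329 mm = 7.329e-04 m.
Restated in SI base units: W = 369.2 N, H = 1.771e+09 Pa, K = 5.359e-03.
Limit volume V_lim = h_lim·A = 7.329e-04 · 3.994e-05 = 2.927e-08 m³.
Inverting, life L = V_lim·H/(K·W) = 2.927e-08 · 1.771e+09 / (5.359e-03 · 369.2) = 26.20 m.

value=26.20 m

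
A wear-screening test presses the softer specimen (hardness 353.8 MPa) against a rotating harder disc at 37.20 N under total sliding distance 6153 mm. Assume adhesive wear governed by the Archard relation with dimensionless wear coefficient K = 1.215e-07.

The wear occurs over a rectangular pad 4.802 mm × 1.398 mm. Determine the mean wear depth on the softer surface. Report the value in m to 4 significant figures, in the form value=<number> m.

value=1.171e-08 m

Each operation keeps full float precision; the intermediates appear rounded; rounded once at the end, at 4 significant figures.
Distance L = 6153 mm = 6.153 m.
Hardness H = 353.8 MPa = 3.538e+08 Pa.
Pad sides 4.802 mm × 1.398 mm = 0.004802 m × 0.001398 m. Contact area A = 0.004802 m × 0.001398 m = 6.713e-06 m².
Working in SI base units: W = 37.20 N, H = 3.538e+08 Pa, K = 1.215e-07.
Archard volume V = K·W·L/H = 1.215e-07 · 37.20 · 6.153 / 3.538e+08 = 7.860e-14 m³.
Average depth h = V/A = 7.860e-14 / 6.713e-06 = 1.171e-08 m.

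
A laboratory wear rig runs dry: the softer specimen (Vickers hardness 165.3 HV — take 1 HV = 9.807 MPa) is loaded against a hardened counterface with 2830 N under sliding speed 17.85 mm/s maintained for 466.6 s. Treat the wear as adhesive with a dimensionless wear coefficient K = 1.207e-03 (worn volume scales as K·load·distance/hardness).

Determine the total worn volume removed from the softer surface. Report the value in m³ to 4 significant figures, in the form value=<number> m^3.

value=1.755e-08 m^3

The intermediates appear rounded; all working math keeps exact precision — a single final rounding to four significant digits.
Convert: Sliding speed v = 17.85 mm/s = 0.01785 m/s. Sliding distance L = v·t = 0.01785 m/s × 466.6 s = 8.329 m.
Convert: Hardness H = 165.3 HV × 9.807 MPa/HV = 1621 MPa = 1.621e+09 Pa.
Expressed in SI base units: W = 2830 N, H = 1.621e+09 Pa, K = 1.207e-03.
The Archard volume V = K·W·L/H = 1.207e-03 · 2830 · 8.329 / 1.621e+09 = 1.755e-08 m³.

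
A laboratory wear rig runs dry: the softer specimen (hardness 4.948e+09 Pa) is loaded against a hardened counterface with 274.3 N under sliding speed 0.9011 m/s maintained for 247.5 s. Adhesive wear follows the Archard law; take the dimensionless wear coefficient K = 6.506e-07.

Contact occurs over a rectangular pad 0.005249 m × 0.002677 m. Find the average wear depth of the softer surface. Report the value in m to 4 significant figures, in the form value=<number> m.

value=5.724e-07 m

Each operation keeps full float precision — intermediate values are printed rounded; a single final rounding to 4 significant figures.
Distance L = v·t = 0.9011 m/s × 247.5 s = 223.0 m.
Contact area A = 0.005249 m × 0.002677 m = 1.405e-05 m².
Collected in SI base units: W = 274.3 N, H = 4.948e+09 Pa, K = 6.506e-07.
Apply Archard: V = K·W·L/H = 6.506e-07 · 274.3 · 223.0 / 4.948e+09 = 8.044e-12 m³.
Depth of wear h = V/A = 8.044e-12 / 1.405e-05 = 5.724e-07 m.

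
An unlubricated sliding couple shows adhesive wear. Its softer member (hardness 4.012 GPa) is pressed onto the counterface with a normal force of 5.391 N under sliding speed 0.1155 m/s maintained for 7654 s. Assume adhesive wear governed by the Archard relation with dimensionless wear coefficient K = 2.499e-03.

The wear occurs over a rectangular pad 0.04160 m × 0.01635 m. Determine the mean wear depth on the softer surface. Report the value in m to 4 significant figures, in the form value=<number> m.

value=4.364e-06 m

Intermediate values are shown rounded. The algebra holds full precision, and rounded just once: 4 significant digits.
Distance covered L = v·t = 0.1155 m/s × 7654 s = 884.0 m.
Hardness H = 4.012 GPa = 4.012e+09 Pa.
Contact area A = 0.04160 m × 0.01635 m = 6.802e-04 m².
As SI base values: W = 5.391 N, H = 4.012e+09 Pa, K = 2.499e-03.
Archard relation: V = K·W·L/H = 2.499e-03 · 5.391 · 884.0 / 4.012e+09 = 2.969e-09 m³.
Depth of wear h = V/A = 2.969e-09 / 6.802e-04 = 4.364e-06 m.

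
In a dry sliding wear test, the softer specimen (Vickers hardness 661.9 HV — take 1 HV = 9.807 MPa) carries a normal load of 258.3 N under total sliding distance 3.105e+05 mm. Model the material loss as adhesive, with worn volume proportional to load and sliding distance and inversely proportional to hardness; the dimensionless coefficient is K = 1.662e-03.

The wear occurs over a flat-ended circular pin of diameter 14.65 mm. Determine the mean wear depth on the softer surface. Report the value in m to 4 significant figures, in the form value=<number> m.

value=1.218e-04 m

All arithmetic carries full float precision. Displayed values are rounded; one last rounding: 4 significant digits.
Convert: Distance L = 3.105e+05 mm = 310.5 m.
Convert: Hardness H = 661.9 HV × 9.807 MPa/HV = 6491 MPa = 6.491e+09 Pa.
Convert: Pin diameter d = 14.65 mm = 0.01465 m. Contact area A = π·d²/4 = π·(0.01465 m)²/4 = 1.686e-04 m².
Restated in SI base units: W = 258.3 N, H = 6.491e+09 Pa, K = 1.662e-03.
By Archard's law, V = K·W·L/H = 1.662e-03 · 258.3 · 310.5 / 6.491e+09 = 2.053e-08 m³.
Depth h = V/A = 2.053e-08 / 1.686e-04 = 1.218e-04 m.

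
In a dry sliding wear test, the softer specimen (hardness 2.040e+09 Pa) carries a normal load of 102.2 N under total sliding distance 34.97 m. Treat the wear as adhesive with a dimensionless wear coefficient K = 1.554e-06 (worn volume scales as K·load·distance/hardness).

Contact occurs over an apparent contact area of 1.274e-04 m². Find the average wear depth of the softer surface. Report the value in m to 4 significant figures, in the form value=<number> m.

The intermediates are shown rounded; the computation runs at exact precision; rounded once at the end: 4 significant digits.
In SI base units, W = 102.2 N, H = 2.040e+09 Pa, K = 1.554e-06.
Wear volume V = K·W·L/H = 1.554e-06 · 102.2 · 34.97 / 2.040e+09 = 2.722e-12 m³.
Depth of wear h = V/A = 2.722e-12 / 1.274e-04 = 2.137e-08 m.

value=2.137e-08 m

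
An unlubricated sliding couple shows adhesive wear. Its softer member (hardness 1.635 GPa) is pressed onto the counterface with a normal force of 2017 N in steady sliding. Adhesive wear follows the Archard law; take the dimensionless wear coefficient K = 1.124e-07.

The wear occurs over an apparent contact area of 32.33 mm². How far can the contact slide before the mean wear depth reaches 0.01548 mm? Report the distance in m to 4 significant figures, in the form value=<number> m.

value=3609 m

Each operation holds full precision. Shown intermediates are rounded; rounded once at the end to four significant digits.
Hardness H = 1.635 GPa = 1.635e+09 Pa.
Contact area A = 32.33 mm² = 3.233e-05 m².
Depth limit h_lim = 0.01548 mm = 1.548e-05 m.
Restated in SI base units: W = 2017 N, H = 1.635e+09 Pa, K = 1.124e-07.
Wearable volume V_lim = h_lim·A = 1.548e-05 · 3.233e-05 = 5.005e-10 m³.
Sliding life L = V_lim·H/(K·W) = 5.005e-10 · 1.635e+09 / (1.124e-07 · 2017) = 3609 m.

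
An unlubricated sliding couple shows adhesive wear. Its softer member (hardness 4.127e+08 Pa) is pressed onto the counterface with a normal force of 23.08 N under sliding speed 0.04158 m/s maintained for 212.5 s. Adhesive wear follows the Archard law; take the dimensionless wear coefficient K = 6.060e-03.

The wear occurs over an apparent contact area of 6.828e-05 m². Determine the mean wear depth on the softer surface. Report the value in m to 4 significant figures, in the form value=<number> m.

Each operation keeps full precision. Quoted intermediates are rounded; a single final rounding to 4 significant digits.
Convert: Distance covered L = v·t = 0.04158 m/s × 212.5 s = 8.836 m.
SI base units throughout: W = 23.08 N, H = 4.127e+08 Pa, K = 6.060e-03.
Apply Archard: V = K·W·L/H = 6.060e-03 · 23.08 · 8.836 / 4.127e+08 = 2.994e-09 m³.
Mean depth h = V/A = 2.994e-09 / 6.828e-05 = 4.386e-05 m.

value=4.386e-05 m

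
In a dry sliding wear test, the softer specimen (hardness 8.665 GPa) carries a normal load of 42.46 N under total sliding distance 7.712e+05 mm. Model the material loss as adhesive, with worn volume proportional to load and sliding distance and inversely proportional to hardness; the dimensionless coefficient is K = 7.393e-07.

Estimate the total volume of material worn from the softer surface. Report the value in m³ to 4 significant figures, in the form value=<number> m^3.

value=2.794e-12 m^3

All working math holds full float precision — intermediates are shown rounded, and a lone final rounding, at four significant figures.
Distance covered L = 7.712e+05 mm = 771.2 m.
Hardness H = 8.665 GPa = 8.665e+09 Pa.
SI base units throughout: W = 42.46 N, H = 8.665e+09 Pa, K = 7.393e-07.
Apply Archard: V = K·W·L/H = 7.393e-07 · 42.46 · 771.2 / 8.665e+09 = 2.794e-12 m³.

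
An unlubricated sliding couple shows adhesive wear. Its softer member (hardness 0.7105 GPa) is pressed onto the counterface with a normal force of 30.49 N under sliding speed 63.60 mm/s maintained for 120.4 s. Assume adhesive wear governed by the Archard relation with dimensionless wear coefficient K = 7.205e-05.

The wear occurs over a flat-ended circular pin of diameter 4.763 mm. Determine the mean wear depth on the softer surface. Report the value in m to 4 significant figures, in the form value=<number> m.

value=1.329e-06 m

The intermediates are shown rounded, and all arithmetic keeps full float precision. Rounded just once: 4 significant digits.
Sliding speed v = 63.60 mm/s = 0.06360 m/s. Distance covered L = v·t = 0.06360 m/s × 120.4 s = 7.657 m.
Hardness H = 0.7105 GPa = 7.105e+08 Pa.
Pin diameter d = 4.763 mm = 0.004763 m. Contact area A = π·d²/4 = π·(0.004763 m)²/4 = 1.782e-05 m².
In SI base units: W = 30.49 N, H = 7.105e+08 Pa, K = 7.205e-05.
By Archard's law, V = K·W·L/H = 7.205e-05 · 30.49 · 7.657 / 7.105e+08 = 2.368e-11 m³.
Wear depth h = V/A = 2.368e-11 / 1.782e-05 = 1.329e-06 m.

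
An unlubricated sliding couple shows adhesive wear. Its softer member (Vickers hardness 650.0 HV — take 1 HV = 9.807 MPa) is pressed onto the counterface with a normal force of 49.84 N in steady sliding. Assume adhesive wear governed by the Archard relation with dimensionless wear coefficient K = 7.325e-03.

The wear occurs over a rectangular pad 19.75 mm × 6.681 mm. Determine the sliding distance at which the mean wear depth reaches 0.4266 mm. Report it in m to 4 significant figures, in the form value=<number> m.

Intermediates are displayed rounded; all working math runs at full precision; rounded just once to 4 significant figures.
Convert: Hardness H = 650.0 HV × 9.807 MPa/HV = 6375 MPa = 6.375e+09 Pa.
Convert: Pad sides 19.75 mm × 6.681 mm = 0.01975 m × 0.006681 m. Contact area A = 0.01975 m × 0.006681 m = 1.319e-04 m².
Convert: Depth limit h_lim = 0.4266 mm = 4.266e-04 m.
SI base units throughout: W = 49.84 N, H = 6.375e+09 Pa, K = 7.325e-03.
At the depth limit, V_lim = h_lim·A = 4.266e-04 · 1.319e-04 = 5.629e-08 m³.
Thus life L = V_lim·H/(K·W) = 5.629e-08 · 6.375e+09 / (7.325e-03 · 49.84) = 982.9 m.

value=982.9 m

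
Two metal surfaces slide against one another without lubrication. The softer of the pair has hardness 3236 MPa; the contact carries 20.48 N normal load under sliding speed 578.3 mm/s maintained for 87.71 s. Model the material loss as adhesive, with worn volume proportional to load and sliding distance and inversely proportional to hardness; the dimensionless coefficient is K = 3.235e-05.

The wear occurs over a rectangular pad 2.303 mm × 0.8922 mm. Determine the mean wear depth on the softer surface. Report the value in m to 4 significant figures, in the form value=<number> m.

value=5.054e-06 m

The computation holds full precision — displayed values are rounded, and rounded once at the end to four significant figures.
Sliding speed v = 578.3 mm/s = 0.5783 m/s. The distance L = v·t = 0.5783 m/s × 87.71 s = 50.72 m.
Hardness H = 3236 MPa = 3.236e+09 Pa.
Pad sides 2.303 mm × 0.8922 mm = 2.303e-03 m × 8.922e-04 m. Contact area A = 2.303e-03 m × 8.922e-04 m = 2.055e-06 m².
Expressed in SI base units: W = 20.48 N, H = 3.236e+09 Pa, K = 3.235e-05.
Apply Archard: V = K·W·L/H = 3.235e-05 · 20.48 · 50.72 / 3.236e+09 = 1.038e-11 m³.
Mean depth h = V/A = 1.038e-11 / 2.055e-06 = 5.054e-06 m.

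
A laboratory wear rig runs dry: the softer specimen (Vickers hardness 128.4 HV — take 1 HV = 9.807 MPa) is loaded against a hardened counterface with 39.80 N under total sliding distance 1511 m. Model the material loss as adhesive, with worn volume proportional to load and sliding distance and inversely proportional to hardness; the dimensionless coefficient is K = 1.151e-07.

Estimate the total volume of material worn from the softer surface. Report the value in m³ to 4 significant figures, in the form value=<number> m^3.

value=5.497e-12 m^3

Intermediate values are printed rounded — the computation keeps full float precision. Rounded just once: 4 significant figures.
Convert: Hardness H = 128.4 HV × 9.807 MPa/HV = 1259 MPa = 1.259e+09 Pa.
In SI base units: W = 39.80 N, H = 1.259e+09 Pa, K = 1.151e-07.
The Archard volume V = K·W·L/H = 1.151e-07 · 39.80 · 1511 / 1.259e+09 = 5.497e-12 m³.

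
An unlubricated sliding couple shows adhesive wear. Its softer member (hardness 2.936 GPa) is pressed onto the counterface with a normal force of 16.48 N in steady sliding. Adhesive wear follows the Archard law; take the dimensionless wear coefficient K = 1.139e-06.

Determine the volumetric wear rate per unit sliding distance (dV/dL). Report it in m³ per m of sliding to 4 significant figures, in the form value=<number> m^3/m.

value=6.393e-15 m^3/m

The intermediates are printed rounded — all working math runs at exact precision. Rounded just once, at 4 significant digits.
Convert: Hardness H = 2.936 GPa = 2.936e+09 Pa.
Collected in SI base units: W = 16.48 N, H = 2.936e+09 Pa, K = 1.139e-06.
Sliding wear rate dV/dL = K·W/H: 1.139e-06 · 16.48 / 2.936e+09 = 6.393e-15 m³/m.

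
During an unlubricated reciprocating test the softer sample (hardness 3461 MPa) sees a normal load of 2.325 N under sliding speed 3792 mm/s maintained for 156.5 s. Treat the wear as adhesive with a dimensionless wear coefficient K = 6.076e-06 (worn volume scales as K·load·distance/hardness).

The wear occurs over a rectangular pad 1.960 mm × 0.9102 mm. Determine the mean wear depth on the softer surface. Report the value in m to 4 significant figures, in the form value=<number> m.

The computation maintains exact precision — intermediates appear rounded. Rounded once at the end to 4 significant figures.
Convert: Sliding speed v = 3792 mm/s = 3.792 m/s. Total distance L = v·t = 3.792 m/s × 156.5 s = 593.4 m.
Convert: Hardness H = 3461 MPa = 3.461e+09 Pa.
Convert: Pad sides 1.960 mm × 0.9102 mm = 1.960e-03 m × 9.102e-04 m. Contact area A = 1.960e-03 m × 9.102e-04 m = 1.784e-06 m².
Working in SI base units: W = 2.325 N, H = 3.461e+09 Pa, K = 6.076e-06.
Volume removed: V = K·W·L/H = 6.076e-06 · 2.325 · 593.4 / 3.461e+09 = 2.422e-12 m³.
Depth of wear h = V/A = 2.422e-12 / 1.784e-06 = 1.358e-06 m.

value=1.358e-06 m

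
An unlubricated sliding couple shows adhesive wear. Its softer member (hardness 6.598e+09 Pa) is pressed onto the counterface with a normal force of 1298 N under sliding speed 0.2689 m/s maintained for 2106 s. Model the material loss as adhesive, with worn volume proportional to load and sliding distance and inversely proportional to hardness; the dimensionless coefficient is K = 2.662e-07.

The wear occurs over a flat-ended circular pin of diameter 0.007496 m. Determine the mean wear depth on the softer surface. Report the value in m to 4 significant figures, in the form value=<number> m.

value=6.720e-07 m

Intermediates are displayed rounded — all arithmetic maintains full float precision; a lone final rounding to 4 significant figures.
The distance L = v·t = 0.2689 m/s × 2106 s = 566.3 m.
Contact area A = π·d²/4 = π·(0.007496 m)²/4 = 4.413e-05 m².
Working in SI base units: W = 1298 N, H = 6.598e+09 Pa, K = 2.662e-07.
Apply Archard: V = K·W·L/H = 2.662e-07 · 1298 · 566.3 / 6.598e+09 = 2.966e-11 m³.
Wear depth h = V/A = 2.966e-11 / 4.413e-05 = 6.720e-07 m.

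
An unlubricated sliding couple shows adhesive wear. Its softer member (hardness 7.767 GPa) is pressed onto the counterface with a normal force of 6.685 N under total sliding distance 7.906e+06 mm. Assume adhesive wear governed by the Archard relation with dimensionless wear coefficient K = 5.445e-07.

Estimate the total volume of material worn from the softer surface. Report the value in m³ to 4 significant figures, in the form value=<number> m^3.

value=3.705e-12 m^3

The intermediates are shown rounded; the computation holds full float precision — a single final rounding, at four significant figures.
Distance covered L = 7.906e+06 mm = 7906 m.
Hardness H = 7.767 GPa = 7.767e+09 Pa.
SI base units throughout: W = 6.685 N, H = 7.767e+09 Pa, K = 5.445e-07.
The Archard volume V = K·W·L/H = 5.445e-07 · 6.685 · 7906 / 7.767e+09 = 3.705e-12 m³.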